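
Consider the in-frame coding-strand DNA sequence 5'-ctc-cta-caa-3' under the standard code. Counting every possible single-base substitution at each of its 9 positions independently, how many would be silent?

8

Codon 1 (CTC, Leu): 3 synonymous substitutions.
Codon 2 (CTA, Leu): 4 synonymous substitutions.
Codon 3 (CAA, Gln): 1 synonymous substitution.
Total: 3 + 4 + 1 = 8.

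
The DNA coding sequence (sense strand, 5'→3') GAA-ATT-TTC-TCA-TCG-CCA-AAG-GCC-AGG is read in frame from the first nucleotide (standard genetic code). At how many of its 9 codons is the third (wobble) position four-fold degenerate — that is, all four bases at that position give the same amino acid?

Codon 1 GAA (Glu): third position 2-fold.
Codon 2 ATT (Ile): third position 3-fold.
Codon 3 TTC (Phe): third position 2-fold.
Codon 4 TCA (Ser): third position 4-fold.
Codon 5 TCG (Ser): third position 4-fold.
Codon 6 CCA (Pro): third position 4-fold.
Codon 7 AAG (Lys): third position 2-fold.
Codon 8 GCC (Ala): third position 4-fold.
Codon 9 AGG (Arg): third position 2-fold.
Four-fold degenerate third positions: 4.

4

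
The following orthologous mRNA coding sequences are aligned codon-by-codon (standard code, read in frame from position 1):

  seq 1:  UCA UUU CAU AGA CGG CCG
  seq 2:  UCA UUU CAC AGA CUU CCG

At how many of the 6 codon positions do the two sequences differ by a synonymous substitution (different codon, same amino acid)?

Codon 1: UCA Ser / UCA Ser — identical.
Codon 2: UUU Phe / UUU Phe — identical.
Codon 3: CAU His / CAC His — synonymous.
Codon 4: AGA Arg / AGA Arg — identical.
Codon 5: CGG Arg / CUU Leu — nonsynonymous.
Codon 6: CCG Pro / CCG Pro — identical.
Synonymous differences: 1.

1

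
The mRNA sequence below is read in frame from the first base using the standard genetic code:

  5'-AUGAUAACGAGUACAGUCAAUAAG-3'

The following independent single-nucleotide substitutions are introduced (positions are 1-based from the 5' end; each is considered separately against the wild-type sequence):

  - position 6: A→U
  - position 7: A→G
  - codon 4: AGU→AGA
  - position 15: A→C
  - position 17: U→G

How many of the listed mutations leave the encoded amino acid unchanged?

Codon 2: AUA (Ile) → AUU (Ile) — synonymous.
Codon 3: ACG (Thr) → GCG (Ala) — missense.
Codon 4: AGU (Ser) → AGA (Arg) — missense.
Codon 5: ACA (Thr) → ACC (Thr) — synonymous.
Codon 6: GUC (Val) → GGC (Gly) — missense.
Synonymous: 2 of 5.

2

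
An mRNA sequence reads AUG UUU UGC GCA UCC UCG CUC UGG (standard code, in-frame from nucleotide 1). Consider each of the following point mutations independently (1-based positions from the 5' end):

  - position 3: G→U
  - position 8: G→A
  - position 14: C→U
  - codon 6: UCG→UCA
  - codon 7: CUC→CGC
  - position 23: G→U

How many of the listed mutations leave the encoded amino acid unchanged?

Codon 1: AUG (Met) → AUU (Ile) — missense.
Codon 3: UGC (Cys) → UAC (Tyr) — missense.
Codon 5: UCC (Ser) → UUC (Phe) — missense.
Codon 6: UCG (Ser) → UCA (Ser) — synonymous.
Codon 7: CUC (Leu) → CGC (Arg) — missense.
Codon 8: UGG (Trp) → UUG (Leu) — missense.
Synonymous: 1 of 6.

1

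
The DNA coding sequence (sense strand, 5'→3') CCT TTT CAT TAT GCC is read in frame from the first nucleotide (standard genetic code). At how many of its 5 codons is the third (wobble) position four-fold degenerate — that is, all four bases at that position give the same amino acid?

2

Codon 1 CCT (Pro): third position 4-fold.
Codon 2 TTT (Phe): third position 2-fold.
Codon 3 CAT (His): third position 2-fold.
Codon 4 TAT (Tyr): third position 2-fold.
Codon 5 GCC (Ala): third position 4-fold.
Four-fold degenerate third positions: 2.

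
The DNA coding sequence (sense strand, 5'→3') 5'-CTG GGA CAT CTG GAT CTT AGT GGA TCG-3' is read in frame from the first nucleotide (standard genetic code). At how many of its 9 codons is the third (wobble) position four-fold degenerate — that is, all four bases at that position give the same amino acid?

6

Codon 1 CTG (Leu): third position 4-fold.
Codon 2 GGA (Gly): third position 4-fold.
Codon 3 CAT (His): third position 2-fold.
Codon 4 CTG (Leu): third position 4-fold.
Codon 5 GAT (Asp): third position 2-fold.
Codon 6 CTT (Leu): third position 4-fold.
Codon 7 AGT (Ser): third position 2-fold.
Codon 8 GGA (Gly): third position 4-fold.
Codon 9 TCG (Ser): third position 4-fold.
Four-fold degenerate third positions: 6.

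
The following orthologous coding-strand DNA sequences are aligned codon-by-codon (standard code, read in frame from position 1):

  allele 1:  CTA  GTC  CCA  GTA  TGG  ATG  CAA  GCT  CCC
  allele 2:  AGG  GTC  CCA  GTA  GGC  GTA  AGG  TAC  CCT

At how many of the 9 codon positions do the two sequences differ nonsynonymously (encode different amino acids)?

5

Codon 1: CTA Leu / AGG Arg — nonsynonymous.
Codon 2: GTC Val / GTC Val — identical.
Codon 3: CCA Pro / CCA Pro — identical.
Codon 4: GTA Val / GTA Val — identical.
Codon 5: TGG Trp / GGC Gly — nonsynonymous.
Codon 6: ATG Met / GTA Val — nonsynonymous.
Codon 7: CAA Gln / AGG Arg — nonsynonymous.
Codon 8: GCT Ala / TAC Tyr — nonsynonymous.
Codon 9: CCC Pro / CCT Pro — synonymous.
Nonsynonymous differences: 5.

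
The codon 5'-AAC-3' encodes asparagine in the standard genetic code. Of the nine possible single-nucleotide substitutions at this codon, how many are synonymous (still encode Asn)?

Position 1: none → 0 synonymous.
Position 2: none → 0 synonymous.
Position 3: AAU → 1 synonymous.
Total: 0 + 0 + 1 = 1.

1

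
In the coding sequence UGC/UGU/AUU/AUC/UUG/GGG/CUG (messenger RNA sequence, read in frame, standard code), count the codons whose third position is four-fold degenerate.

2

Codon 1 UGC (Cys): third position 2-fold.
Codon 2 UGU (Cys): third position 2-fold.
Codon 3 AUU (Ile): third position 3-fold.
Codon 4 AUC (Ile): third position 3-fold.
Codon 5 UUG (Leu): third position 2-fold.
Codon 6 GGG (Gly): third position 4-fold.
Codon 7 CUG (Leu): third position 4-fold.
Four-fold degenerate third positions: 2.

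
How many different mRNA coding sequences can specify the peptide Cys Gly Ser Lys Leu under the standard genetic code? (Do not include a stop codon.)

576

Cys: 2 codons.
Gly: 4 codons.
Ser: 6 codons.
Lys: 2 codons.
Leu: 6 codons.
2 × 4 × 6 × 2 × 6 = 576.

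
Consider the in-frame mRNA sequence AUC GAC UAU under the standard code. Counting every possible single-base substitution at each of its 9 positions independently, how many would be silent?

4

Codon 1 (AUC, Ile): 2 synonymous substitutions.
Codon 2 (GAC, Asp): 1 synonymous substitution.
Codon 3 (UAU, Tyr): 1 synonymous substitution.
Total: 2 + 1 + 1 = 4.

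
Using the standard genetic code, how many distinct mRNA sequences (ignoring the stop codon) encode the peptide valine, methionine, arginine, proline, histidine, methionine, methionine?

192

Val: 4 codons.
Met: 1 codon.
Arg: 6 codons.
Pro: 4 codons.
His: 2 codons.
Met: 1 codon.
Met: 1 codon.
4 × 1 × 6 × 4 × 2 × 1 × 1 = 192.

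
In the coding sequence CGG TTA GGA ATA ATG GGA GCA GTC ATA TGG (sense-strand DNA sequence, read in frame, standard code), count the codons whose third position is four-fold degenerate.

5

Codon 1 CGG (Arg): third position 4-fold.
Codon 2 TTA (Leu): third position 2-fold.
Codon 3 GGA (Gly): third position 4-fold.
Codon 4 ATA (Ile): third position 3-fold.
Codon 5 ATG (Met): third position 1-fold.
Codon 6 GGA (Gly): third position 4-fold.
Codon 7 GCA (Ala): third position 4-fold.
Codon 8 GTC (Val): third position 4-fold.
Codon 9 ATA (Ile): third position 3-fold.
Codon 10 TGG (Trp): third position 1-fold.
Four-fold degenerate third positions: 5.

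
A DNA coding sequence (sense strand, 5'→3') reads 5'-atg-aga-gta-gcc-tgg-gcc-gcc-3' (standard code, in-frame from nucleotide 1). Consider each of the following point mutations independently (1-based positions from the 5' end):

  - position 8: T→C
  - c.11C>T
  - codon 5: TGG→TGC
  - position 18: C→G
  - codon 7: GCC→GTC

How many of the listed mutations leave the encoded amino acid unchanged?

1

Codon 3: GTA (Val) → GCA (Ala) — missense.
Codon 4: GCC (Ala) → GTC (Val) — missense.
Codon 5: TGG (Trp) → TGC (Cys) — missense.
Codon 6: GCC (Ala) → GCG (Ala) — synonymous.
Codon 7: GCC (Ala) → GTC (Val) — missense.
Synonymous: 1 of 5.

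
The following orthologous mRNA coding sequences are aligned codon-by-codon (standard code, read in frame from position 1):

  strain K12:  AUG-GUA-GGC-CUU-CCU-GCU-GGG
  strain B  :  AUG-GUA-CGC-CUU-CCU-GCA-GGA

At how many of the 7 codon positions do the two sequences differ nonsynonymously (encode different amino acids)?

Codon 1: AUG Met / AUG Met — identical.
Codon 2: GUA Val / GUA Val — identical.
Codon 3: GGC Gly / CGC Arg — nonsynonymous.
Codon 4: CUU Leu / CUU Leu — identical.
Codon 5: CCU Pro / CCU Pro — identical.
Codon 6: GCU Ala / GCA Ala — synonymous.
Codon 7: GGG Gly / GGA Gly — synonymous.
Nonsynonymous differences: 1.

1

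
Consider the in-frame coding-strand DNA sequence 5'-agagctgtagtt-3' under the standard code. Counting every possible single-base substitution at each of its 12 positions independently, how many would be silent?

Codon 1 (AGA, Arg): 2 synonymous substitutions.
Codon 2 (GCT, Ala): 3 synonymous substitutions.
Codon 3 (GTA, Val): 3 synonymous substitutions.
Codon 4 (GTT, Val): 3 synonymous substitutions.
Total: 2 + 3 + 3 + 3 = 11.

11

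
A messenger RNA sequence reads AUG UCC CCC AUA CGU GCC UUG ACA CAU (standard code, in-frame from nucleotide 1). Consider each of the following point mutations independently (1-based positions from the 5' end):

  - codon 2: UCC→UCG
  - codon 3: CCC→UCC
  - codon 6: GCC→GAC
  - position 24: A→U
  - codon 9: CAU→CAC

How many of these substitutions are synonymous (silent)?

Codon 2: UCC (Ser) → UCG (Ser) — synonymous.
Codon 3: CCC (Pro) → UCC (Ser) — missense.
Codon 6: GCC (Ala) → GAC (Asp) — missense.
Codon 8: ACA (Thr) → ACU (Thr) — synonymous.
Codon 9: CAU (His) → CAC (His) — synonymous.
Synonymous: 3 of 5.

3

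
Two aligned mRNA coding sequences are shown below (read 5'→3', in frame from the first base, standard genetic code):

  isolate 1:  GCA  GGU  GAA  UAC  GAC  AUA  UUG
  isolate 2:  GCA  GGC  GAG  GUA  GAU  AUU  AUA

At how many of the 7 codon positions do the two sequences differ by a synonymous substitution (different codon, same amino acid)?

Codon 1: GCA Ala / GCA Ala — identical.
Codon 2: GGU Gly / GGC Gly — synonymous.
Codon 3: GAA Glu / GAG Glu — synonymous.
Codon 4: UAC Tyr / GUA Val — nonsynonymous.
Codon 5: GAC Asp / GAU Asp — synonymous.
Codon 6: AUA Ile / AUU Ile — synonymous.
Codon 7: UUG Leu / AUA Ile — nonsynonymous.
Synonymous differences: 4.

4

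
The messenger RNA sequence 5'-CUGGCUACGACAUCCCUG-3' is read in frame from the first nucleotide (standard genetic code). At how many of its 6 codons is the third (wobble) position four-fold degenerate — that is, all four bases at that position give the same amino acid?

Codon 1 CUG (Leu): third position 4-fold.
Codon 2 GCU (Ala): third position 4-fold.
Codon 3 ACG (Thr): third position 4-fold.
Codon 4 ACA (Thr): third position 4-fold.
Codon 5 UCC (Ser): third position 4-fold.
Codon 6 CUG (Leu): third position 4-fold.
Four-fold degenerate third positions: 6.

6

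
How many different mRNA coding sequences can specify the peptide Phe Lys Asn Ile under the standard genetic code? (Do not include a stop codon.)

Phe: 2 codons.
Lys: 2 codons.
Asn: 2 codons.
Ile: 3 codons.
2 × 2 × 2 × 3 = 24.

24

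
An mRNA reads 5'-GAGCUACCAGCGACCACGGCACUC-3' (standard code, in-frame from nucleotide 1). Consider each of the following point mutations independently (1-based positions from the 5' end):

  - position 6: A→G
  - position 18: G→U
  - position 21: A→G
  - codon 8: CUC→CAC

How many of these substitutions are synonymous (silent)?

Codon 2: CUA (Leu) → CUG (Leu) — synonymous.
Codon 6: ACG (Thr) → ACU (Thr) — synonymous.
Codon 7: GCA (Ala) → GCG (Ala) — synonymous.
Codon 8: CUC (Leu) → CAC (His) — missense.
Synonymous: 3 of 4.

3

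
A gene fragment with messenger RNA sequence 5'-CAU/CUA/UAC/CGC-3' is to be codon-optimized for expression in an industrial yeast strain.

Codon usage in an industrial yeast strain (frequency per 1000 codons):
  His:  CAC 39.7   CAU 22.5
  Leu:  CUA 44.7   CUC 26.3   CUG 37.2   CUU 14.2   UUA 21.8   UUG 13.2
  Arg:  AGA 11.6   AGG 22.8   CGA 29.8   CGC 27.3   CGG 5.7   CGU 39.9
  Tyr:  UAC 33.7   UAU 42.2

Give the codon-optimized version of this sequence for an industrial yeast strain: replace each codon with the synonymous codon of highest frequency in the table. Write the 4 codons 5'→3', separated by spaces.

CAC CUA UAU CGU

Codon 1 (His): best is CAC at 39.7.
Codon 2 (Leu): best is CUA at 44.7.
Codon 3 (Tyr): best is UAU at 42.2.
Codon 4 (Arg): best is CGU at 39.9.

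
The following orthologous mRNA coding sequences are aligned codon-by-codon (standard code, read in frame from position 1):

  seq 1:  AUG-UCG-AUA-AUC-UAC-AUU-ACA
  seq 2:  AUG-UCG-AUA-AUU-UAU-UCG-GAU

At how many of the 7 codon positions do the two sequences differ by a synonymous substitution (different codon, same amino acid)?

Codon 1: AUG Met / AUG Met — identical.
Codon 2: UCG Ser / UCG Ser — identical.
Codon 3: AUA Ile / AUA Ile — identical.
Codon 4: AUC Ile / AUU Ile — synonymous.
Codon 5: UAC Tyr / UAU Tyr — synonymous.
Codon 6: AUU Ile / UCG Ser — nonsynonymous.
Codon 7: ACA Thr / GAU Asp — nonsynonymous.
Synonymous differences: 2.

2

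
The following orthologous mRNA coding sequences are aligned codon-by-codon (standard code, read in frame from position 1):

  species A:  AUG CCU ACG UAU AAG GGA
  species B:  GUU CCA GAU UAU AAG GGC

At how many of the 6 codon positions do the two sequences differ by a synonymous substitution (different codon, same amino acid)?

2

Codon 1: AUG Met / GUU Val — nonsynonymous.
Codon 2: CCU Pro / CCA Pro — synonymous.
Codon 3: ACG Thr / GAU Asp — nonsynonymous.
Codon 4: UAU Tyr / UAU Tyr — identical.
Codon 5: AAG Lys / AAG Lys — identical.
Codon 6: GGA Gly / GGC Gly — synonymous.
Synonymous differences: 2.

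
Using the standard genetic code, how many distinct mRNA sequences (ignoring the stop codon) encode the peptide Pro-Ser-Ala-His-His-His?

768

Pro: 4 codons.
Ser: 6 codons.
Ala: 4 codons.
His: 2 codons.
His: 2 codons.
His: 2 codons.
4 × 6 × 4 × 2 × 2 × 2 = 768.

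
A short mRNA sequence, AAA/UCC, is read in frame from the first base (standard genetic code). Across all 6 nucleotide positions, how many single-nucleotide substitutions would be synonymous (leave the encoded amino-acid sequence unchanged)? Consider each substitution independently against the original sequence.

Codon 1 (AAA, Lys): 1 synonymous substitution.
Codon 2 (UCC, Ser): 3 synonymous substitutions.
Total: 1 + 3 = 4.

4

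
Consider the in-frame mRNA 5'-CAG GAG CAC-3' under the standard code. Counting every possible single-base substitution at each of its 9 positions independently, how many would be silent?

Codon 1 (CAG, Gln): 1 synonymous substitution.
Codon 2 (GAG, Glu): 1 synonymous substitution.
Codon 3 (CAC, His): 1 synonymous substitution.
Total: 1 + 1 + 1 = 3.

3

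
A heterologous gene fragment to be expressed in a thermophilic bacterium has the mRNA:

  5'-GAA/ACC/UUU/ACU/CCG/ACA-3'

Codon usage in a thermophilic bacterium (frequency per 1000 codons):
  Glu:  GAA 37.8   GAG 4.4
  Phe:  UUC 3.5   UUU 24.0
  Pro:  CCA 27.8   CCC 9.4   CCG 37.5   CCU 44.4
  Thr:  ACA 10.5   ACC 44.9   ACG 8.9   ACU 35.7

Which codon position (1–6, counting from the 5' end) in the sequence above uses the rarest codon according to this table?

Codon 1 GAA (Glu): 37.8 per 1000.
Codon 2 ACC (Thr): 44.9 per 1000.
Codon 3 UUU (Phe): 24.0 per 1000.
Codon 4 ACU (Thr): 35.7 per 1000.
Codon 5 CCG (Pro): 37.5 per 1000.
Codon 6 ACA (Thr): 10.5 per 1000.
Lowest frequency is 10.5 at codon 6.

6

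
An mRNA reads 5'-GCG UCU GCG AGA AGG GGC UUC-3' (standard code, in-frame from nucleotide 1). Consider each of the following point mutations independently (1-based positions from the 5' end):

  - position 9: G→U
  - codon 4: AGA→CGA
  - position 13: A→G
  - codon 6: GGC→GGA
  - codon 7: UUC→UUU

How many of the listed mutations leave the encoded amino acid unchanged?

4

Codon 3: GCG (Ala) → GCU (Ala) — synonymous.
Codon 4: AGA (Arg) → CGA (Arg) — synonymous.
Codon 5: AGG (Arg) → GGG (Gly) — missense.
Codon 6: GGC (Gly) → GGA (Gly) — synonymous.
Codon 7: UUC (Phe) → UUU (Phe) — synonymous.
Synonymous: 4 of 5.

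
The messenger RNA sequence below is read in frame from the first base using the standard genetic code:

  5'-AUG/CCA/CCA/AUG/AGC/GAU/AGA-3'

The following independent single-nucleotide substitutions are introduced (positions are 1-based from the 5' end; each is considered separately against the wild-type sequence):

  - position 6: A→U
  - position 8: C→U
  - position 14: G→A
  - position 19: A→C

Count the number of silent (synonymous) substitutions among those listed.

2

Codon 2: CCA (Pro) → CCU (Pro) — synonymous.
Codon 3: CCA (Pro) → CUA (Leu) — missense.
Codon 5: AGC (Ser) → AAC (Asn) — missense.
Codon 7: AGA (Arg) → CGA (Arg) — synonymous.
Synonymous: 2 of 4.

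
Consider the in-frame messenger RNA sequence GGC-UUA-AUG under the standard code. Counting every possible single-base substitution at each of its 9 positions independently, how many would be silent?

5

Codon 1 (GGC, Gly): 3 synonymous substitutions.
Codon 2 (UUA, Leu): 2 synonymous substitutions.
Codon 3 (AUG, Met): 0 synonymous substitutions.
Total: 3 + 2 + 0 = 5.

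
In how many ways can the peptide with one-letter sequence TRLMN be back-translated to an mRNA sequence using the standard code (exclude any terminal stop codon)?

Thr: 4 codons.
Arg: 6 codons.
Leu: 6 codons.
Met: 1 codon.
Asn: 2 codons.
4 × 6 × 6 × 1 × 2 = 288.

288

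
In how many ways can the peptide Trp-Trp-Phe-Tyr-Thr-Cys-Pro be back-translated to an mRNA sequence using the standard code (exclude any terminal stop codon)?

128

Trp: 1 codon.
Trp: 1 codon.
Phe: 2 codons.
Tyr: 2 codons.
Thr: 4 codons.
Cys: 2 codons.
Pro: 4 codons.
1 × 1 × 2 × 2 × 4 × 2 × 4 = 128.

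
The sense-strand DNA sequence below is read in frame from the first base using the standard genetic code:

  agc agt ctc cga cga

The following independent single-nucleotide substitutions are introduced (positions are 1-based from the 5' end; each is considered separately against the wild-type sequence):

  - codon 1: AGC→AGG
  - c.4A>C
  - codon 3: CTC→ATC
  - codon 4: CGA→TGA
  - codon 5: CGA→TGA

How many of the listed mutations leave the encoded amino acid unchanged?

Codon 1: AGC (Ser) → AGG (Arg) — missense.
Codon 2: AGT (Ser) → CGT (Arg) — missense.
Codon 3: CTC (Leu) → ATC (Ile) — missense.
Codon 4: CGA (Arg) → TGA (Stop) — nonsense.
Codon 5: CGA (Arg) → TGA (Stop) — nonsense.
Synonymous: 0 of 5.

0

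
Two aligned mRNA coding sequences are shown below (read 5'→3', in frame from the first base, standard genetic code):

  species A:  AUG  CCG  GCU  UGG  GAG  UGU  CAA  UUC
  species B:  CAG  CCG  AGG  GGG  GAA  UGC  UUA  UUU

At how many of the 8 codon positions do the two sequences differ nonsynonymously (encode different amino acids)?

4

Codon 1: AUG Met / CAG Gln — nonsynonymous.
Codon 2: CCG Pro / CCG Pro — identical.
Codon 3: GCU Ala / AGG Arg — nonsynonymous.
Codon 4: UGG Trp / GGG Gly — nonsynonymous.
Codon 5: GAG Glu / GAA Glu — synonymous.
Codon 6: UGU Cys / UGC Cys — synonymous.
Codon 7: CAA Gln / UUA Leu — nonsynonymous.
Codon 8: UUC Phe / UUU Phe — synonymous.
Nonsynonymous differences: 4.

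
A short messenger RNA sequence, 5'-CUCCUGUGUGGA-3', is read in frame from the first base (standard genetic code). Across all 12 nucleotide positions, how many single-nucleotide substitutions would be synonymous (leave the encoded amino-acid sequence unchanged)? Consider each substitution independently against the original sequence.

Codon 1 (CUC, Leu): 3 synonymous substitutions.
Codon 2 (CUG, Leu): 4 synonymous substitutions.
Codon 3 (UGU, Cys): 1 synonymous substitution.
Codon 4 (GGA, Gly): 3 synonymous substitutions.
Total: 3 + 4 + 1 + 3 = 11.

11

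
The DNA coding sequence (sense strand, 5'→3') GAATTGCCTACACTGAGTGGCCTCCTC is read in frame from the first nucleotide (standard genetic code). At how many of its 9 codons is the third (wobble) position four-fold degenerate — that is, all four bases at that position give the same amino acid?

6

Codon 1 GAA (Glu): third position 2-fold.
Codon 2 TTG (Leu): third position 2-fold.
Codon 3 CCT (Pro): third position 4-fold.
Codon 4 ACA (Thr): third position 4-fold.
Codon 5 CTG (Leu): third position 4-fold.
Codon 6 AGT (Ser): third position 2-fold.
Codon 7 GGC (Gly): third position 4-fold.
Codon 8 CTC (Leu): third position 4-fold.
Codon 9 CTC (Leu): third position 4-fold.
Four-fold degenerate third positions: 6.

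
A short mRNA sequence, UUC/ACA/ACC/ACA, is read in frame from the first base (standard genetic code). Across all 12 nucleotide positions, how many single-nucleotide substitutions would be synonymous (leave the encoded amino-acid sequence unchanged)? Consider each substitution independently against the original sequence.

10

Codon 1 (UUC, Phe): 1 synonymous substitution.
Codon 2 (ACA, Thr): 3 synonymous substitutions.
Codon 3 (ACC, Thr): 3 synonymous substitutions.
Codon 4 (ACA, Thr): 3 synonymous substitutions.
Total: 1 + 3 + 3 + 3 = 10.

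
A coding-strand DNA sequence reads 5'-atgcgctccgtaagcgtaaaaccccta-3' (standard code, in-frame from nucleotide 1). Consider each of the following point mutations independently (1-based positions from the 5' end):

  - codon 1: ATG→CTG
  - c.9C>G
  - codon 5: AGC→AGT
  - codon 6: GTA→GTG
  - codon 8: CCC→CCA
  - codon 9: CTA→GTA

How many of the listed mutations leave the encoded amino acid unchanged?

4

Codon 1: ATG (Met) → CTG (Leu) — missense.
Codon 3: TCC (Ser) → TCG (Ser) — synonymous.
Codon 5: AGC (Ser) → AGT (Ser) — synonymous.
Codon 6: GTA (Val) → GTG (Val) — synonymous.
Codon 8: CCC (Pro) → CCA (Pro) — synonymous.
Codon 9: CTA (Leu) → GTA (Val) — missense.
Synonymous: 4 of 6.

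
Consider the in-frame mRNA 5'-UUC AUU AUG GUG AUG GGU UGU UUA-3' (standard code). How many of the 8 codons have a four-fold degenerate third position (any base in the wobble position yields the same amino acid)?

2

Codon 1 UUC (Phe): third position 2-fold.
Codon 2 AUU (Ile): third position 3-fold.
Codon 3 AUG (Met): third position 1-fold.
Codon 4 GUG (Val): third position 4-fold.
Codon 5 AUG (Met): third position 1-fold.
Codon 6 GGU (Gly): third position 4-fold.
Codon 7 UGU (Cys): third position 2-fold.
Codon 8 UUA (Leu): third position 2-fold.
Four-fold degenerate third positions: 2.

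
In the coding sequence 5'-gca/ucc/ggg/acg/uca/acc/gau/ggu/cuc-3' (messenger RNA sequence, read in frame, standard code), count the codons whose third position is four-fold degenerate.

8

Codon 1 GCA (Ala): third position 4-fold.
Codon 2 UCC (Ser): third position 4-fold.
Codon 3 GGG (Gly): third position 4-fold.
Codon 4 ACG (Thr): third position 4-fold.
Codon 5 UCA (Ser): third position 4-fold.
Codon 6 ACC (Thr): third position 4-fold.
Codon 7 GAU (Asp): third position 2-fold.
Codon 8 GGU (Gly): third position 4-fold.
Codon 9 CUC (Leu): third position 4-fold.
Four-fold degenerate third positions: 8.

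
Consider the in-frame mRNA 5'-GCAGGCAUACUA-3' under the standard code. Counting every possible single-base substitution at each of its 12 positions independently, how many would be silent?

Codon 1 (GCA, Ala): 3 synonymous substitutions.
Codon 2 (GGC, Gly): 3 synonymous substitutions.
Codon 3 (AUA, Ile): 2 synonymous substitutions.
Codon 4 (CUA, Leu): 4 synonymous substitutions.
Total: 3 + 3 + 2 + 4 = 12.

12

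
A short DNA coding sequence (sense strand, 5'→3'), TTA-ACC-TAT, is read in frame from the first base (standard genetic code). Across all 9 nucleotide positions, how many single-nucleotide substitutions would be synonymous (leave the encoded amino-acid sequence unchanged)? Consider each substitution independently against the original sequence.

6

Codon 1 (TTA, Leu): 2 synonymous substitutions.
Codon 2 (ACC, Thr): 3 synonymous substitutions.
Codon 3 (TAT, Tyr): 1 synonymous substitution.
Total: 2 + 3 + 1 = 6.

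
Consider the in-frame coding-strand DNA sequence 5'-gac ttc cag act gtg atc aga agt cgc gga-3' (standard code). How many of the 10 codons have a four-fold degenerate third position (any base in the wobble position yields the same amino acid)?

4

Codon 1 GAC (Asp): third position 2-fold.
Codon 2 TTC (Phe): third position 2-fold.
Codon 3 CAG (Gln): third position 2-fold.
Codon 4 ACT (Thr): third position 4-fold.
Codon 5 GTG (Val): third position 4-fold.
Codon 6 ATC (Ile): third position 3-fold.
Codon 7 AGA (Arg): third position 2-fold.
Codon 8 AGT (Ser): third position 2-fold.
Codon 9 CGC (Arg): third position 4-fold.
Codon 10 GGA (Gly): third position 4-fold.
Four-fold degenerate third positions: 4.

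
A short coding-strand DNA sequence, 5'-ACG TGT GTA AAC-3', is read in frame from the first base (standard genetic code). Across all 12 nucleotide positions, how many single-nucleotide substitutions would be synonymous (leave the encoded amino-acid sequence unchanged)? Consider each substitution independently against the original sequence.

8

Codon 1 (ACG, Thr): 3 synonymous substitutions.
Codon 2 (TGT, Cys): 1 synonymous substitution.
Codon 3 (GTA, Val): 3 synonymous substitutions.
Codon 4 (AAC, Asn): 1 synonymous substitution.
Total: 3 + 1 + 3 + 1 = 8.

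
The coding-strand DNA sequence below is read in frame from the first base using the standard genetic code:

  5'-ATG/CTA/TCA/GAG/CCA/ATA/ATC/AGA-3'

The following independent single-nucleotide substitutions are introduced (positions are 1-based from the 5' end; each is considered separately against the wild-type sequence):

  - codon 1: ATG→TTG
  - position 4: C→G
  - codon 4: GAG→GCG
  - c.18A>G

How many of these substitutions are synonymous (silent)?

0

Codon 1: ATG (Met) → TTG (Leu) — missense.
Codon 2: CTA (Leu) → GTA (Val) — missense.
Codon 4: GAG (Glu) → GCG (Ala) — missense.
Codon 6: ATA (Ile) → ATG (Met) — missense.
Synonymous: 0 of 4.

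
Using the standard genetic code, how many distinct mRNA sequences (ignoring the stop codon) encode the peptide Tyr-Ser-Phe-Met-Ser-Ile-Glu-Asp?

1728

Tyr: 2 codons.
Ser: 6 codons.
Phe: 2 codons.
Met: 1 codon.
Ser: 6 codons.
Ile: 3 codons.
Glu: 2 codons.
Asp: 2 codons.
2 × 6 × 2 × 1 × 6 × 3 × 2 × 2 = 1728.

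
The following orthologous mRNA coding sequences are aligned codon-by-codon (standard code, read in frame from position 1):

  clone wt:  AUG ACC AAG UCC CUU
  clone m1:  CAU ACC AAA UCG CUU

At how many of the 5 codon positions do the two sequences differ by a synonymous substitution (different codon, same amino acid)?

2

Codon 1: AUG Met / CAU His — nonsynonymous.
Codon 2: ACC Thr / ACC Thr — identical.
Codon 3: AAG Lys / AAA Lys — synonymous.
Codon 4: UCC Ser / UCG Ser — synonymous.
Codon 5: CUU Leu / CUU Leu — identical.
Synonymous differences: 2.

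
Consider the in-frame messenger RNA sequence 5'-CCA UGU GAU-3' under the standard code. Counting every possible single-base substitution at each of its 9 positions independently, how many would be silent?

5

Codon 1 (CCA, Pro): 3 synonymous substitutions.
Codon 2 (UGU, Cys): 1 synonymous substitution.
Codon 3 (GAU, Asp): 1 synonymous substitution.
Total: 3 + 1 + 1 = 5.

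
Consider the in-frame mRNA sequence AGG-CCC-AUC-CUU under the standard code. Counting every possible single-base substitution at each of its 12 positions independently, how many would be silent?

Codon 1 (AGG, Arg): 2 synonymous substitutions.
Codon 2 (CCC, Pro): 3 synonymous substitutions.
Codon 3 (AUC, Ile): 2 synonymous substitutions.
Codon 4 (CUU, Leu): 3 synonymous substitutions.
Total: 2 + 3 + 2 + 3 = 10.

10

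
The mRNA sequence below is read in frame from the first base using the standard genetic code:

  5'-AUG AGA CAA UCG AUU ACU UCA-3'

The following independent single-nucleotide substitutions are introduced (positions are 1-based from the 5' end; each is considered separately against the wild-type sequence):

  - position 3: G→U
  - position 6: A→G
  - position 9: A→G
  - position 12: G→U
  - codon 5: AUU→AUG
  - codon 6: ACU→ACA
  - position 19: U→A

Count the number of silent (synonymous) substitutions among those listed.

Codon 1: AUG (Met) → AUU (Ile) — missense.
Codon 2: AGA (Arg) → AGG (Arg) — synonymous.
Codon 3: CAA (Gln) → CAG (Gln) — synonymous.
Codon 4: UCG (Ser) → UCU (Ser) — synonymous.
Codon 5: AUU (Ile) → AUG (Met) — missense.
Codon 6: ACU (Thr) → ACA (Thr) — synonymous.
Codon 7: UCA (Ser) → ACA (Thr) — missense.
Synonymous: 4 of 7.

4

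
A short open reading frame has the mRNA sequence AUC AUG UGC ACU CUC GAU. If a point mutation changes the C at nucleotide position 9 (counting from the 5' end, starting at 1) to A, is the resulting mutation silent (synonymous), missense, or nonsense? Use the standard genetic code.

Position 9 falls in codon 3: UGC → Cys.
After the substitution the codon is UGA → Stop.
The new codon is a stop codon, so this is a nonsense mutation.

nonsense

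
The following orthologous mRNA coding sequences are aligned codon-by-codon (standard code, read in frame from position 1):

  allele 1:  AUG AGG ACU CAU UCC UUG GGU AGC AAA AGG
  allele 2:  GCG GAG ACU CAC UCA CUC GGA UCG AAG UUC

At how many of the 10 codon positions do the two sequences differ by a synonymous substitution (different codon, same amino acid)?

6

Codon 1: AUG Met / GCG Ala — nonsynonymous.
Codon 2: AGG Arg / GAG Glu — nonsynonymous.
Codon 3: ACU Thr / ACU Thr — identical.
Codon 4: CAU His / CAC His — synonymous.
Codon 5: UCC Ser / UCA Ser — synonymous.
Codon 6: UUG Leu / CUC Leu — synonymous.
Codon 7: GGU Gly / GGA Gly — synonymous.
Codon 8: AGC Ser / UCG Ser — synonymous.
Codon 9: AAA Lys / AAG Lys — synonymous.
Codon 10: AGG Arg / UUC Phe — nonsynonymous.
Synonymous differences: 6.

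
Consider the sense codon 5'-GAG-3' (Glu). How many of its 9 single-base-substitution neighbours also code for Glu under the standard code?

Position 1: none → 0 synonymous.
Position 2: none → 0 synonymous.
Position 3: GAA → 1 synonymous.
Total: 0 + 0 + 1 = 1.

1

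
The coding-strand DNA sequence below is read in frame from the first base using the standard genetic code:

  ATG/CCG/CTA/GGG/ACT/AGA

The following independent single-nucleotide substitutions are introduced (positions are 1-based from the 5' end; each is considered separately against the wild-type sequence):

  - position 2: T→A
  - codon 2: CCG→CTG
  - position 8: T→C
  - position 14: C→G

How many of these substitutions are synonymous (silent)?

Codon 1: ATG (Met) → AAG (Lys) — missense.
Codon 2: CCG (Pro) → CTG (Leu) — missense.
Codon 3: CTA (Leu) → CCA (Pro) — missense.
Codon 5: ACT (Thr) → AGT (Ser) — missense.
Synonymous: 0 of 4.

0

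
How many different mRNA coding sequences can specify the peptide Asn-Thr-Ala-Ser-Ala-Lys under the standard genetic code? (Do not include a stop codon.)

Asn: 2 codons.
Thr: 4 codons.
Ala: 4 codons.
Ser: 6 codons.
Ala: 4 codons.
Lys: 2 codons.
2 × 4 × 4 × 6 × 4 × 2 = 1536.

1536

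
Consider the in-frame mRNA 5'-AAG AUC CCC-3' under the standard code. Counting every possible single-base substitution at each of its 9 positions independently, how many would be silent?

6

Codon 1 (AAG, Lys): 1 synonymous substitution.
Codon 2 (AUC, Ile): 2 synonymous substitutions.
Codon 3 (CCC, Pro): 3 synonymous substitutions.
Total: 1 + 2 + 3 = 6.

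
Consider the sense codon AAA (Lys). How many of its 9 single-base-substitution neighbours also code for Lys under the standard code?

1

Position 1: none → 0 synonymous.
Position 2: none → 0 synonymous.
Position 3: AAG → 1 synonymous.
Total: 0 + 0 + 1 = 1.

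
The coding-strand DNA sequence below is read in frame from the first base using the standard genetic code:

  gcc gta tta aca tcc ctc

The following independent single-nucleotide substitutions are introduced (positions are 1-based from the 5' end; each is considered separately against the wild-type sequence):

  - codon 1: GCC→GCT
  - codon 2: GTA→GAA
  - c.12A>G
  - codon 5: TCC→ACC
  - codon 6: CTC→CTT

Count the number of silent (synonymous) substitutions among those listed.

Codon 1: GCC (Ala) → GCT (Ala) — synonymous.
Codon 2: GTA (Val) → GAA (Glu) — missense.
Codon 4: ACA (Thr) → ACG (Thr) — synonymous.
Codon 5: TCC (Ser) → ACC (Thr) — missense.
Codon 6: CTC (Leu) → CTT (Leu) — synonymous.
Synonymous: 3 of 5.

3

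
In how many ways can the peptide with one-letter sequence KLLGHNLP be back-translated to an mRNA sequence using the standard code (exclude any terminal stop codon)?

27648

Lys: 2 codons.
Leu: 6 codons.
Leu: 6 codons.
Gly: 4 codons.
His: 2 codons.
Asn: 2 codons.
Leu: 6 codons.
Pro: 4 codons.
2 × 6 × 6 × 4 × 2 × 2 × 6 × 4 = 27648.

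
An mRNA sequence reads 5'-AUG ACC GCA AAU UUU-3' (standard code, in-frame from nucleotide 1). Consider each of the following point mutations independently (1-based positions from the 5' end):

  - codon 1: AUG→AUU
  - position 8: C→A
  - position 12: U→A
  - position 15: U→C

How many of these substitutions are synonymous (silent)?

Codon 1: AUG (Met) → AUU (Ile) — missense.
Codon 3: GCA (Ala) → GAA (Glu) — missense.
Codon 4: AAU (Asn) → AAA (Lys) — missense.
Codon 5: UUU (Phe) → UUC (Phe) — synonymous.
Synonymous: 1 of 4.

1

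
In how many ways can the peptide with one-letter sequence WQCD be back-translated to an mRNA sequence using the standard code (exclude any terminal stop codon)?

Trp: 1 codon.
Gln: 2 codons.
Cys: 2 codons.
Asp: 2 codons.
1 × 2 × 2 × 2 = 8.

8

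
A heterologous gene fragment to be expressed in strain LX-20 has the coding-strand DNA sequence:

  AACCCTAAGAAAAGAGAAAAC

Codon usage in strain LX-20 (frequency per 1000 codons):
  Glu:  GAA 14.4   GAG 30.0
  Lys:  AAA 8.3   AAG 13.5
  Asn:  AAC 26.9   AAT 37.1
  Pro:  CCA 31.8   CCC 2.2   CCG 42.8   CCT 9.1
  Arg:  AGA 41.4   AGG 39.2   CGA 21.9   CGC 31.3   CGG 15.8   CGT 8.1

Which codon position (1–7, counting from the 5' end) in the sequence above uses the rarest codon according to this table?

4

Codon 1 AAC (Asn): 26.9 per 1000.
Codon 2 CCT (Pro): 9.1 per 1000.
Codon 3 AAG (Lys): 13.5 per 1000.
Codon 4 AAA (Lys): 8.3 per 1000.
Codon 5 AGA (Arg): 41.4 per 1000.
Codon 6 GAA (Glu): 14.4 per 1000.
Codon 7 AAC (Asn): 26.9 per 1000.
Lowest frequency is 8.3 at codon 4.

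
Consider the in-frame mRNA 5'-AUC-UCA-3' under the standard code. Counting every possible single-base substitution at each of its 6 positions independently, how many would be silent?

5

Codon 1 (AUC, Ile): 2 synonymous substitutions.
Codon 2 (UCA, Ser): 3 synonymous substitutions.
Total: 2 + 3 = 5.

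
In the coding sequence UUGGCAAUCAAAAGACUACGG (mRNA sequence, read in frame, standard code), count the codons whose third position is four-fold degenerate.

3

Codon 1 UUG (Leu): third position 2-fold.
Codon 2 GCA (Ala): third position 4-fold.
Codon 3 AUC (Ile): third position 3-fold.
Codon 4 AAA (Lys): third position 2-fold.
Codon 5 AGA (Arg): third position 2-fold.
Codon 6 CUA (Leu): third position 4-fold.
Codon 7 CGG (Arg): third position 4-fold.
Four-fold degenerate third positions: 3.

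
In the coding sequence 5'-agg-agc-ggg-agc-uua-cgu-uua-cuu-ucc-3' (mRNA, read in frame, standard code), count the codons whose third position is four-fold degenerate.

Codon 1 AGG (Arg): third position 2-fold.
Codon 2 AGC (Ser): third position 2-fold.
Codon 3 GGG (Gly): third position 4-fold.
Codon 4 AGC (Ser): third position 2-fold.
Codon 5 UUA (Leu): third position 2-fold.
Codon 6 CGU (Arg): third position 4-fold.
Codon 7 UUA (Leu): third position 2-fold.
Codon 8 CUU (Leu): third position 4-fold.
Codon 9 UCC (Ser): third position 4-fold.
Four-fold degenerate third positions: 4.

4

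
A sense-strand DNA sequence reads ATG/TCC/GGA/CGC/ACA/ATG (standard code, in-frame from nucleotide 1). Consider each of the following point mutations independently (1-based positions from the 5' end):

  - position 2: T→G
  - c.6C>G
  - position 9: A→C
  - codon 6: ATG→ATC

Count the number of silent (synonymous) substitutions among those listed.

2

Codon 1: ATG (Met) → AGG (Arg) — missense.
Codon 2: TCC (Ser) → TCG (Ser) — synonymous.
Codon 3: GGA (Gly) → GGC (Gly) — synonymous.
Codon 6: ATG (Met) → ATC (Ile) — missense.
Synonymous: 2 of 4.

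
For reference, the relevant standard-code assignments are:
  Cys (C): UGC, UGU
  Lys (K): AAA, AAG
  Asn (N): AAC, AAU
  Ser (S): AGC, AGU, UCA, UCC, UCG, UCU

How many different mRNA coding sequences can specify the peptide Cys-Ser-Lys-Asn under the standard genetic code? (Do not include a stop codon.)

48

Cys: 2 codons.
Ser: 6 codons.
Lys: 2 codons.
Asn: 2 codons.
2 × 6 × 2 × 2 = 48.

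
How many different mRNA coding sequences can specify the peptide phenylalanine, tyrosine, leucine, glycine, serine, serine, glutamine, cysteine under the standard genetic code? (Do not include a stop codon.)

Phe: 2 codons.
Tyr: 2 codons.
Leu: 6 codons.
Gly: 4 codons.
Ser: 6 codons.
Ser: 6 codons.
Gln: 2 codons.
Cys: 2 codons.
2 × 2 × 6 × 4 × 6 × 6 × 2 × 2 = 13824.

13824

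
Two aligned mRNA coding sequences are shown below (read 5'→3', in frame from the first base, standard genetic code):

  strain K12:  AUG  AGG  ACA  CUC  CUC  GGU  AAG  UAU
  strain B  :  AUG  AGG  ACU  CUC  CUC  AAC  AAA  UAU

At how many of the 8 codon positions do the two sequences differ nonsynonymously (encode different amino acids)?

Codon 1: AUG Met / AUG Met — identical.
Codon 2: AGG Arg / AGG Arg — identical.
Codon 3: ACA Thr / ACU Thr — synonymous.
Codon 4: CUC Leu / CUC Leu — identical.
Codon 5: CUC Leu / CUC Leu — identical.
Codon 6: GGU Gly / AAC Asn — nonsynonymous.
Codon 7: AAG Lys / AAA Lys — synonymous.
Codon 8: UAU Tyr / UAU Tyr — identical.
Nonsynonymous differences: 1.

1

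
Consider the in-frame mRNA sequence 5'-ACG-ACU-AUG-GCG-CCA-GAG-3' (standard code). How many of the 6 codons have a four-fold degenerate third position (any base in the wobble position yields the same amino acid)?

Codon 1 ACG (Thr): third position 4-fold.
Codon 2 ACU (Thr): third position 4-fold.
Codon 3 AUG (Met): third position 1-fold.
Codon 4 GCG (Ala): third position 4-fold.
Codon 5 CCA (Pro): third position 4-fold.
Codon 6 GAG (Glu): third position 2-fold.
Four-fold degenerate third positions: 4.

4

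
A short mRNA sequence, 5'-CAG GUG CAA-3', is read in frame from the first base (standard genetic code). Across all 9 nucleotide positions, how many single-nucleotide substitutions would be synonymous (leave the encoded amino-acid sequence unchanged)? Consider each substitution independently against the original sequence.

Codon 1 (CAG, Gln): 1 synonymous substitution.
Codon 2 (GUG, Val): 3 synonymous substitutions.
Codon 3 (CAA, Gln): 1 synonymous substitution.
Total: 1 + 3 + 1 = 5.

5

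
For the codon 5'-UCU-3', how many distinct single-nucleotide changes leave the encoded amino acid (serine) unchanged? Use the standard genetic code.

3

Position 1: none → 0 synonymous.
Position 2: none → 0 synonymous.
Position 3: UCC, UCA, UCG → 3 synonymous.
Total: 0 + 0 + 3 = 3.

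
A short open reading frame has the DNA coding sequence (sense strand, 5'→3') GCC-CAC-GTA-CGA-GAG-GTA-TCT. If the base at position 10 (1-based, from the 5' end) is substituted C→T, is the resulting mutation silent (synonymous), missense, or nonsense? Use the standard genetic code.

nonsense

Position 10 falls in codon 4: CGA → Arg.
After the substitution the codon is TGA → Stop.
The new codon is a stop codon, so this is a nonsense mutation.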